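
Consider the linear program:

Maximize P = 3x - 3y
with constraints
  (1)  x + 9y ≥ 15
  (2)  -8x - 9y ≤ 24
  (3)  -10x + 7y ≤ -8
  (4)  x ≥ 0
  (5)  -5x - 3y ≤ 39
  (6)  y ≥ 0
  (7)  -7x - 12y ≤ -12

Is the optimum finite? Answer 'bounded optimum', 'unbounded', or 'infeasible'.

From the feasible point (177/97, 142/97), moving in the direction (1, 0) keeps every constraint satisfied while P increases without bound.

unbounded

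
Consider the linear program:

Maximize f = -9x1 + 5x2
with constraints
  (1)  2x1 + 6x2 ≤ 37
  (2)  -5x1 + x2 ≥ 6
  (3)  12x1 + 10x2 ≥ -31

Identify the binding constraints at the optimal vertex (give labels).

Extreme points and f = -9x1 + 5x2:
  (1/32, 197/32) → f = 61/2
  (-139/13, 253/26) → f = 3767/26
  (-91/62, -83/62) → f = 202/31

The maximum is at (-139/13, 253/26). Substituting into each constraint, equality holds for (1) and (3); the remaining constraints have slack.

(1) and (3)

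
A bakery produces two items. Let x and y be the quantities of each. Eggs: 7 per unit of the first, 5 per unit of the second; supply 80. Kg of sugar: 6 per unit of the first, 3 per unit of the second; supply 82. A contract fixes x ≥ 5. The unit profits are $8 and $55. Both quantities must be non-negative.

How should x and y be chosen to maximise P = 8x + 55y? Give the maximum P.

x = 5, y = 9, maximum P = 535

Vertices and P = 8x + 55y:
  (80/7, 0) → P = 640/7
  (5, 0) → P = 40
  (5, 9) → P = 535

The optimum lies where 7x + 5y = 80 and x = 5.
Solving simultaneously gives x = 5, y = 9.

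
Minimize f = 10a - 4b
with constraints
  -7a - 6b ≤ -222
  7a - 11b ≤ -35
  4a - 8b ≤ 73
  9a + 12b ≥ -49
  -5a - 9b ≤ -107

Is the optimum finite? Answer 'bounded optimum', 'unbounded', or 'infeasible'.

From the feasible point (2232/119, 257/17), moving in the direction (-6, 7) keeps every constraint satisfied while f decreases without bound.

unbounded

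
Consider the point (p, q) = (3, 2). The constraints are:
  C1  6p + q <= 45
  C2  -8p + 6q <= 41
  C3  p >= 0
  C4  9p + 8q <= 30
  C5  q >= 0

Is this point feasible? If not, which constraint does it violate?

Constraint C4: 9p + 8q = 43, which is not ≤ 30. All other constraints are satisfied.

not feasible — violates C4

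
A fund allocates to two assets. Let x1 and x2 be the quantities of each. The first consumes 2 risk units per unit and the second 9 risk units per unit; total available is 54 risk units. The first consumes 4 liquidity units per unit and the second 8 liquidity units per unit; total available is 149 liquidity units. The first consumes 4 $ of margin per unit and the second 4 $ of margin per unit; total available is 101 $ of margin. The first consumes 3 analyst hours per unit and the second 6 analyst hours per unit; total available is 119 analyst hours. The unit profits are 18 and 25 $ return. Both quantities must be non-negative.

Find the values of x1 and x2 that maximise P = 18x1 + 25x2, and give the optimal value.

x1 = 99/4, x2 = 1/2, maximum P = 458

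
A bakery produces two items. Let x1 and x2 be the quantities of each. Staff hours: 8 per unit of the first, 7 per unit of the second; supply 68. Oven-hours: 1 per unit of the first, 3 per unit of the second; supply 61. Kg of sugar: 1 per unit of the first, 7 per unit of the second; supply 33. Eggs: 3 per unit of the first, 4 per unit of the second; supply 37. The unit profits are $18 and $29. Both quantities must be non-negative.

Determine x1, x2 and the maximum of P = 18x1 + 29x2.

x1 = 5, x2 = 4, maximum P = 206

Vertices and P = 18x1 + 29x2:
  (0, 0) → P = 0
  (0, 33/7) → P = 957/7
  (17/2, 0) → P = 153
  (5, 4) → P = 206

At the optimal vertex, 8x1 + 7x2 = 68 and x1 + 7x2 = 33.
Solving simultaneously gives x1 = 5, x2 = 4.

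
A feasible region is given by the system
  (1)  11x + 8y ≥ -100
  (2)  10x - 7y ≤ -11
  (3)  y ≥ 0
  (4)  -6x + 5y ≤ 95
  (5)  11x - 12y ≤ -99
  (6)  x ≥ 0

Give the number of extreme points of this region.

4

Intersecting each pair of boundary lines and keeping only the points that satisfy every inequality leaves:
  (305/4, 221/2)
  (561/43, 869/43)
  (0, 19)
  (0, 33/4)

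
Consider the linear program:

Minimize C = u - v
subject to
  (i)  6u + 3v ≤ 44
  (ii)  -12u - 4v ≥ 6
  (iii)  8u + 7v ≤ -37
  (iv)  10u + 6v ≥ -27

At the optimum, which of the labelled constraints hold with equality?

(iii) and (iv)

Corner points and C = u - v:
  (53/26, -99/13) → C = 251/26
  (9/4, -33/4) → C = 21/2
  (3/2, -7) → C = 17/2

The minimum is at (3/2, -7). Substituting into each constraint, equality holds for (iii) and (iv); the remaining constraints have slack.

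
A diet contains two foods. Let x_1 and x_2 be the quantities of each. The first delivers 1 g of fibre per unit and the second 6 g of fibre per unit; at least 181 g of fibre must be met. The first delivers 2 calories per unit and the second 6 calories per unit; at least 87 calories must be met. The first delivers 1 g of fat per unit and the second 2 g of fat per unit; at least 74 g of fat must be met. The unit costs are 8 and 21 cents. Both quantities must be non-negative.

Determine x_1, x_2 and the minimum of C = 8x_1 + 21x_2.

x_1 = 41/2, x_2 = 107/4, minimum C = 2903/4

Feasible corners and C = 8x_1 + 21x_2:
  (0, 37) → C = 777
  (181, 0) → C = 1448
  (41/2, 107/4) → C = 2903/4
The feasible region is unbounded (it extends along (0, 1), (1, 0)), but C strictly increases along every unbounded feasible direction, so there is no improving ray and the minimum is attained at a vertex.

At the optimal vertex, x_1 + 6x_2 = 181 and x_1 + 2x_2 = 74.
Solving simultaneously gives x_1 = 41/2, x_2 = 107/4.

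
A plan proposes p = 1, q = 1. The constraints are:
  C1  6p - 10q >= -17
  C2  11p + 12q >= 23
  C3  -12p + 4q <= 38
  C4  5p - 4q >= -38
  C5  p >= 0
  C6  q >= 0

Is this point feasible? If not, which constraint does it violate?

C1: -4 ≥ -17 ✓
C2: 23 ≥ 23 ✓
C3: -8 ≤ 38 ✓
C4: 1 ≥ -38 ✓
C5: 1 ≥ 0 ✓
C6: 1 ≥ 0 ✓

feasible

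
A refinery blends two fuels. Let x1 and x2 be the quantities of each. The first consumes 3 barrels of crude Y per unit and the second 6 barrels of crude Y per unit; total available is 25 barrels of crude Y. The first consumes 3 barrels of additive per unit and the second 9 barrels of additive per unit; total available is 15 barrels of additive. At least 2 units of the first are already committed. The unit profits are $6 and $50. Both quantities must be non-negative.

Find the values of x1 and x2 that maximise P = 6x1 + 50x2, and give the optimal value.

x1 = 2, x2 = 1, maximum P = 62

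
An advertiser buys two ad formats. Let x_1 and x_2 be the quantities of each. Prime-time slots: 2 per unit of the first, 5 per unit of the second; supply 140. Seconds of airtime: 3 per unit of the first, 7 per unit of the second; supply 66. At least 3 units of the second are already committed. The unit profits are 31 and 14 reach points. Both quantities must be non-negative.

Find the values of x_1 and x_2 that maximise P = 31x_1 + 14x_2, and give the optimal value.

Feasible corners and P = 31x_1 + 14x_2:
  (0, 66/7) → P = 132
  (0, 3) → P = 42
  (15, 3) → P = 507

At the optimal vertex, 3x_1 + 7x_2 = 66 and x_2 = 3.
Solving simultaneously gives x_1 = 15, x_2 = 3.

x_1 = 15, x_2 = 3, maximum P = 507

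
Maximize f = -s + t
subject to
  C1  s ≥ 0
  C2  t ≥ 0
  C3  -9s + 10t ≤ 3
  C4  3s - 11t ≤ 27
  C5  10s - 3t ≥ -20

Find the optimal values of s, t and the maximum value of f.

The feasible region is unbounded (it extends along (10, 9), (11, 3)), but f strictly decreases along every unbounded feasible direction, so there is no improving ray and the maximum is attained at a vertex.

s = 0, t = 3/10, maximum f = 3/10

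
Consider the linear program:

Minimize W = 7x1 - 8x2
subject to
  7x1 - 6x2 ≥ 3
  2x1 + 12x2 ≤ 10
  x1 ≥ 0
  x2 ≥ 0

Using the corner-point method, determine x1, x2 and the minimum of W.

Vertices and W = 7x1 - 8x2:
  (1, 2/3) → W = 5/3
  (3/7, 0) → W = 3
  (5, 0) → W = 35

The optimum lies where 7x1 - 6x2 = 3 and 2x1 + 12x2 = 10.
Solving simultaneously gives x1 = 1, x2 = 2/3.

x1 = 1, x2 = 2/3, minimum W = 5/3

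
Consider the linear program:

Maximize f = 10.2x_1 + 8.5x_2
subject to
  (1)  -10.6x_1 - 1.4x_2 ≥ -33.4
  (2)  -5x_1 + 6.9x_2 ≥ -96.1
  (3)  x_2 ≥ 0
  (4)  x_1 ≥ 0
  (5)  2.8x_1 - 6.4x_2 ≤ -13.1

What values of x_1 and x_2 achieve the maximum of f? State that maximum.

Vertices and f = 10.2x_1 + 8.5x_2:
  (0, 167/7) → f = 2839/14
  (3257/1196, 3873/1196) → f = 661419/11960
  (0, 131/64) → f = 2227/128

At the optimal vertex, -10.6x_1 - 1.4x_2 = -33.4 and x_1 = 0.
Solving simultaneously gives x_1 = 0, x_2 = 167/7.

x_1 = 0, x_2 = 167/7, maximum f = 2839/14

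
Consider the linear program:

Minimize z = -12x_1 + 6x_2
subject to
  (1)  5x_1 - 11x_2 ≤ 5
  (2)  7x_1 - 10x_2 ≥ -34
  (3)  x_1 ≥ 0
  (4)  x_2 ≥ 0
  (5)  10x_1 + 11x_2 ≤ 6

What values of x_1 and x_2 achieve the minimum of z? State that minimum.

Feasible corners and z = -12x_1 + 6x_2:
  (0, 0) → z = 0
  (0, 6/11) → z = 36/11
  (3/5, 0) → z = -36/5

x_1 = 3/5, x_2 = 0, minimum z = -36/5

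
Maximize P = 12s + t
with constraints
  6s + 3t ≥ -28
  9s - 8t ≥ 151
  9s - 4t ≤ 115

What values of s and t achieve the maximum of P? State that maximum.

s = 79/9, t = -9, maximum P = 289/3

The binding constraints are 9s - 8t = 151 and 9s - 4t = 115.
Solving simultaneously gives s = 79/9, t = -9.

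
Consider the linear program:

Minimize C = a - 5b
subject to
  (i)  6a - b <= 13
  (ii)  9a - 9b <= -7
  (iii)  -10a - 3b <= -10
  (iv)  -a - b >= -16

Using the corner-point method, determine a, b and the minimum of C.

a = -38/7, b = 150/7, minimum C = -788/7

At the optimal vertex, -10a - 3b = -10 and -a - b = -16.
Solving simultaneously gives a = -38/7, b = 150/7.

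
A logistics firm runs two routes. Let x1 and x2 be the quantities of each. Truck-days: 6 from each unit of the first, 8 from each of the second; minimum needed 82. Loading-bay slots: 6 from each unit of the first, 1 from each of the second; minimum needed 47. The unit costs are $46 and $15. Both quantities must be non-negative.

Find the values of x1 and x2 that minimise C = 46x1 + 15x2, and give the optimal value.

Corner points and C = 46x1 + 15x2:
  (0, 47) → C = 705
  (41/3, 0) → C = 1886/3
  (7, 5) → C = 397
The feasible region is unbounded (it extends along (0, 1), (1, 0)), but C strictly increases along every unbounded feasible direction, so there is no improving ray and the minimum is attained at a vertex.

x1 = 7, x2 = 5, minimum C = 397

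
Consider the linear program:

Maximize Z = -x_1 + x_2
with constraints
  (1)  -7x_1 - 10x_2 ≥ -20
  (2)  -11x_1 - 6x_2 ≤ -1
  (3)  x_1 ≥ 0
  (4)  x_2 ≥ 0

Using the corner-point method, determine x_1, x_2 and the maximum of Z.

Feasible corners and Z = -x_1 + x_2:
  (0, 2) → Z = 2
  (20/7, 0) → Z = -20/7
  (0, 1/6) → Z = 1/6
  (1/11, 0) → Z = -1/11

At the optimal vertex, -7x_1 - 10x_2 = -20 and x_1 = 0.
Solving simultaneously gives x_1 = 0, x_2 = 2.

x_1 = 0, x_2 = 2, maximum Z = 2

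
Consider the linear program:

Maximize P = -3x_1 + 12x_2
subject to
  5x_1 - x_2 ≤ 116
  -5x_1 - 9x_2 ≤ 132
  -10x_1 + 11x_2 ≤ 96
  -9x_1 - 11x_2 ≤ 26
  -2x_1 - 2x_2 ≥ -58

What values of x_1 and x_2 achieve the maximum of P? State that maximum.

At the optimal vertex, -10x_1 + 11x_2 = 96 and -2x_1 - 2x_2 = -58.
Solving simultaneously gives x_1 = 223/21, x_2 = 386/21.

x_1 = 223/21, x_2 = 386/21, maximum P = 1321/7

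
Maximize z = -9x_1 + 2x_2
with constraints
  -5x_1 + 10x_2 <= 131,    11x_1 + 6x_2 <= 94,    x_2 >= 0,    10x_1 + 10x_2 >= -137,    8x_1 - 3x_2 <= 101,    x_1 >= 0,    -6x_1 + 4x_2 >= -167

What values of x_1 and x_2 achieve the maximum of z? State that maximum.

Corner points and z = -9x_1 + 2x_2:
  (11/10, 273/20) → z = 87/5
  (0, 131/10) → z = 131/5
  (94/11, 0) → z = -846/11
  (0, 0) → z = 0

The optimum lies where -5x_1 + 10x_2 = 131 and x_1 = 0.
Solving simultaneously gives x_1 = 0, x_2 = 131/10.

x_1 = 0, x_2 = 131/10, maximum z = 131/5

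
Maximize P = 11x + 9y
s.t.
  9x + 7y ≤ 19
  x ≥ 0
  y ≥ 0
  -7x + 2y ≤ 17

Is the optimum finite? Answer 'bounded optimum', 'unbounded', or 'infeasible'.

bounded optimum

Feasible corners and P = 11x + 9y:
  (0, 19/7) → P = 171/7
  (19/9, 0) → P = 209/9
  (0, 0) → P = 0
The feasible region has finitely many vertices and no improving ray; the maximum is 171/7 at (0, 19/7).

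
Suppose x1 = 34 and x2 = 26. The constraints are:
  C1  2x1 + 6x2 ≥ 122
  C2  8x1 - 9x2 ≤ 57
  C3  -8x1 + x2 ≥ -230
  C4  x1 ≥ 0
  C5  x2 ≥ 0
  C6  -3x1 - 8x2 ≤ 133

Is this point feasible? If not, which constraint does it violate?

Constraint C3: -8x1 + x2 = -246, which is not ≥ -230. All other constraints are satisfied.

not feasible — violates C3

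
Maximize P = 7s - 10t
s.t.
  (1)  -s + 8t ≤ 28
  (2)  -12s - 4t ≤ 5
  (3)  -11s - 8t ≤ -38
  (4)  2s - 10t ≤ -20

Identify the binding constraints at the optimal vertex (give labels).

(1) and (4)

Extreme points and P = 7s - 10t:
  (5/6, 173/48) → P = -725/24
  (20, 6) → P = 80
  (110/63, 148/63) → P = -710/63

The maximum is at (20, 6). Substituting into each constraint, equality holds for (1) and (4); the remaining constraints have slack.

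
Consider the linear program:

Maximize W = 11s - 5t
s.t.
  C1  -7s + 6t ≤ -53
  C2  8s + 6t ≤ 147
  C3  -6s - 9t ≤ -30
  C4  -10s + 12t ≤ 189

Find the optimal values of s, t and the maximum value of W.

Corner points and W = 11s - 5t:
  (40/3, 121/18) → W = 2035/18
  (73/11, -12/11) → W = 863/11
  (127/4, -107/6) → W = 5261/12

s = 127/4, t = -107/6, maximum W = 5261/12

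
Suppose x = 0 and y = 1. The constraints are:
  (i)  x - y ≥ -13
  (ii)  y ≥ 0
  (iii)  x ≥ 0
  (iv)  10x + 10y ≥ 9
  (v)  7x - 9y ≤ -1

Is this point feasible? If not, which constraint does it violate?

(i): -1 ≥ -13 ✓
(ii): 1 ≥ 0 ✓
(iii): 0 ≥ 0 ✓
(iv): 10 ≥ 9 ✓
(v): -9 ≤ -1 ✓

feasible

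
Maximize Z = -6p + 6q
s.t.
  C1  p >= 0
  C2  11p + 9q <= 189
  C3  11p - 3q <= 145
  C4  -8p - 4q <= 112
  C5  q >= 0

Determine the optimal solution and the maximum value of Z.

p = 0, q = 21, maximum Z = 126

Extreme points and Z = -6p + 6q:
  (0, 21) → Z = 126
  (0, 0) → Z = 0
  (156/11, 11/3) → Z = -694/11
  (145/11, 0) → Z = -870/11

The optimum lies where p = 0 and 11p + 9q = 189.
Solving simultaneously gives p = 0, q = 21.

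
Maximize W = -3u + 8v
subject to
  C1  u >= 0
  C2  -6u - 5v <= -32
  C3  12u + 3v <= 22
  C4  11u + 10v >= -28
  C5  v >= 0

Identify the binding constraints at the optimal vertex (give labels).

Extreme points and W = -3u + 8v:
  (0, 32/5) → W = 256/5
  (0, 22/3) → W = 176/3
  (1/3, 6) → W = 47

The maximum is at (0, 22/3). Substituting into each constraint, equality holds for C1 and C3; the remaining constraints have slack.

C1 and C3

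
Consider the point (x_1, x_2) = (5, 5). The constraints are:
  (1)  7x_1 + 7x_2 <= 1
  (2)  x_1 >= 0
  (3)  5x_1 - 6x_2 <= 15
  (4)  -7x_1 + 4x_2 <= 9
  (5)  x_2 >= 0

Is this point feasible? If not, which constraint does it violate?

not feasible — violates (1)

Constraint (1): 7x_1 + 7x_2 = 70, which is not ≤ 1. All other constraints are satisfied.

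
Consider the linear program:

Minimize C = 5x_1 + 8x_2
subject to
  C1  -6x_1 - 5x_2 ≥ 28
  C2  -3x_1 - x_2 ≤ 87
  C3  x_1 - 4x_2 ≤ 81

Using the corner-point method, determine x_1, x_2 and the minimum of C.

Corner points and C = 5x_1 + 8x_2:
  (-407/9, 146/3) → C = 1469/9
  (293/29, -514/29) → C = -2647/29
  (-267/13, -330/13) → C = -3975/13

The binding constraints are -3x_1 - x_2 = 87 and x_1 - 4x_2 = 81.
Solving simultaneously gives x_1 = -267/13, x_2 = -330/13.

x_1 = -267/13, x_2 = -330/13, minimum C = -3975/13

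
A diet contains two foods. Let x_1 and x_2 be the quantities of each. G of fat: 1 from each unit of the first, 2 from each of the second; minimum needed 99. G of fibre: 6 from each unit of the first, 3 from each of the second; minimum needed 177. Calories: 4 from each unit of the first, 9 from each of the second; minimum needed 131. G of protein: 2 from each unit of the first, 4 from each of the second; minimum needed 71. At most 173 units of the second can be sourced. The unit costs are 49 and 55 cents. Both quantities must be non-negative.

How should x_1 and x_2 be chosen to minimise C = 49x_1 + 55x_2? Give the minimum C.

Corner points and C = 49x_1 + 55x_2:
  (0, 59) → C = 3245
  (0, 173) → C = 9515
  (99, 0) → C = 4851
  (19/3, 139/3) → C = 8576/3
The feasible region is unbounded (it extends along (1, 0)), but C strictly increases along every unbounded feasible direction, so there is no improving ray and the minimum is attained at a vertex.

x_1 = 19/3, x_2 = 139/3, minimum C = 8576/3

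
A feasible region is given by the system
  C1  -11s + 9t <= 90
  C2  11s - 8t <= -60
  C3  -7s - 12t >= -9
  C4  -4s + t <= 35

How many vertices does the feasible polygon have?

Pairwise boundary intersections that survive every other constraint:
  (-333/65, 243/65)
  (-9, -1)
  (-162/47, 519/188)
  (-220/21, -145/21)

4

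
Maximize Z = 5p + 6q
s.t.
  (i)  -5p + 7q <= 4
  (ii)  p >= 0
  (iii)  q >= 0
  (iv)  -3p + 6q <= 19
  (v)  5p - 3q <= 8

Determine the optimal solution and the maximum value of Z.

p = 17/5, q = 3, maximum Z = 35

Extreme points and Z = 5p + 6q:
  (0, 4/7) → Z = 24/7
  (17/5, 3) → Z = 35
  (0, 0) → Z = 0
  (8/5, 0) → Z = 8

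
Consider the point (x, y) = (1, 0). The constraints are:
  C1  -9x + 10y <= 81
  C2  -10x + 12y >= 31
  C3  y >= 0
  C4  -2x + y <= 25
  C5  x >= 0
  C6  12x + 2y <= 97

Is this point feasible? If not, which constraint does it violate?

Constraint C2: -10x + 12y = -10, which is not ≥ 31. All other constraints are satisfied.

not feasible — violates C2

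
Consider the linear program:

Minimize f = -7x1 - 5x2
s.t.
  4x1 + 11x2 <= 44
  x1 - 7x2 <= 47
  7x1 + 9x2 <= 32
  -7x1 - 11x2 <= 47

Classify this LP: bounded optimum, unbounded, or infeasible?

bounded optimum

Extreme points and f = -7x1 - 5x2:
  (-44/41, 180/41) → f = -592/41
  (-91/3, 496/33) → f = 1509/11
  (647/58, -297/58) → f = -1522/29
  (47/15, -94/15) → f = 47/5
The feasible region has finitely many vertices and no improving ray; the minimum is -1522/29 at (647/58, -297/58).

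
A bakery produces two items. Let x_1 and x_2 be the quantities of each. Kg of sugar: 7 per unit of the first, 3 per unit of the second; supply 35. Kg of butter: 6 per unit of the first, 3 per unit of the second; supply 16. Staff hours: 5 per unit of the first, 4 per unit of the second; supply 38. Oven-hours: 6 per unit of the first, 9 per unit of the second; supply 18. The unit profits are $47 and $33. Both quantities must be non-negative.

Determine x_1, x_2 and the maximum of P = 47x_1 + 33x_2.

x_1 = 5/2, x_2 = 1/3, maximum P = 257/2

Extreme points and P = 47x_1 + 33x_2:
  (0, 0) → P = 0
  (0, 2) → P = 66
  (8/3, 0) → P = 376/3
  (5/2, 1/3) → P = 257/2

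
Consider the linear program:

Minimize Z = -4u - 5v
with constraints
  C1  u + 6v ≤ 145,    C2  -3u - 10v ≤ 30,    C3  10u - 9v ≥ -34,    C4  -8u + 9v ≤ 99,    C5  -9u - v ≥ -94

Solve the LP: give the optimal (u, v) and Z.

u = 116/13, v = 178/13, minimum Z = -1354/13

Extreme points and Z = -4u - 5v:
  (-610/127, -198/127) → Z = 3430/127
  (970/87, -184/29) → Z = -1120/87
  (116/13, 178/13) → Z = -1354/13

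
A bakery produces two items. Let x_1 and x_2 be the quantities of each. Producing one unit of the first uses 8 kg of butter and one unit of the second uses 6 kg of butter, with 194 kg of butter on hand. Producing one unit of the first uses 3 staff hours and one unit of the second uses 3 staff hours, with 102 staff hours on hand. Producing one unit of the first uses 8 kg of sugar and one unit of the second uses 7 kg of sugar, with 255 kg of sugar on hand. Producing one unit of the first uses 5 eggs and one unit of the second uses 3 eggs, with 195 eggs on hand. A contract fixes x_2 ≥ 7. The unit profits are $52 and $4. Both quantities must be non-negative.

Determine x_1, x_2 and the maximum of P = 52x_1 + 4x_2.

At the optimal vertex, 8x_1 + 6x_2 = 194 and x_2 = 7.
Solving simultaneously gives x_1 = 19, x_2 = 7.

x_1 = 19, x_2 = 7, maximum P = 1016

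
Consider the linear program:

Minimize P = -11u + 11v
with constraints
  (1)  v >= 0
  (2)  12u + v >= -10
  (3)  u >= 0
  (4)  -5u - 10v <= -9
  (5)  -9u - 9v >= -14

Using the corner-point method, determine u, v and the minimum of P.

u = 59/45, v = 11/45, minimum P = -176/15

Feasible corners and P = -11u + 11v:
  (0, 9/10) → P = 99/10
  (0, 14/9) → P = 154/9
  (59/45, 11/45) → P = -176/15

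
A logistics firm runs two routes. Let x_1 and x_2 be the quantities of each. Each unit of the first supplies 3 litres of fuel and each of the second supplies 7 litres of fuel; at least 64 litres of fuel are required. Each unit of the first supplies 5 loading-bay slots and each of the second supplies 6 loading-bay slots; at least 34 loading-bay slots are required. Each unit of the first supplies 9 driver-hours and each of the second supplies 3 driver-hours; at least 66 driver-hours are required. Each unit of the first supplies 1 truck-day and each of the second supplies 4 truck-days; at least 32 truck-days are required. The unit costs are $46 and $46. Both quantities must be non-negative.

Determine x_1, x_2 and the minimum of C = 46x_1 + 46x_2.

Feasible corners and C = 46x_1 + 46x_2:
  (0, 22) → C = 1012
  (32, 0) → C = 1472
  (5, 7) → C = 552
  (32/5, 32/5) → C = 2944/5
The feasible region is unbounded (it extends along (0, 1), (1, 0)), but C strictly increases along every unbounded feasible direction, so there is no improving ray and the minimum is attained at a vertex.

x_1 = 5, x_2 = 7, minimum C = 552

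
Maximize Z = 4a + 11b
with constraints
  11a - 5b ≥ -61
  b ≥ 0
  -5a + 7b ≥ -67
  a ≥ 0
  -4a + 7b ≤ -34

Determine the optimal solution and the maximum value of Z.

Feasible corners and Z = 4a + 11b:
  (67/5, 0) → Z = 268/5
  (17/2, 0) → Z = 34
  (33, 14) → Z = 286

a = 33, b = 14, maximum Z = 286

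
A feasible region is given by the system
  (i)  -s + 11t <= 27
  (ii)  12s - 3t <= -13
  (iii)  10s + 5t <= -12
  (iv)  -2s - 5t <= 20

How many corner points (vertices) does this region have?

Of the 6 pairwise boundary intersections, those satisfying every inequality are:
  (-267/115, 258/115)
  (-355/27, 34/27)
  (-101/90, -7/45)
  (-125/66, -107/33)

4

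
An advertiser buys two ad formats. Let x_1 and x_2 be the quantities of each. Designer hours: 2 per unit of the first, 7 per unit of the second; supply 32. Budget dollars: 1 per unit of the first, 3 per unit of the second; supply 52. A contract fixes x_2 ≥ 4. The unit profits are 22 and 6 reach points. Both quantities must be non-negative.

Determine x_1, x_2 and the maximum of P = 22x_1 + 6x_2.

x_1 = 2, x_2 = 4, maximum P = 68

Vertices and P = 22x_1 + 6x_2:
  (0, 32/7) → P = 192/7
  (0, 4) → P = 24
  (2, 4) → P = 68

The optimum lies where 2x_1 + 7x_2 = 32 and x_2 = 4.
Solving simultaneously gives x_1 = 2, x_2 = 4.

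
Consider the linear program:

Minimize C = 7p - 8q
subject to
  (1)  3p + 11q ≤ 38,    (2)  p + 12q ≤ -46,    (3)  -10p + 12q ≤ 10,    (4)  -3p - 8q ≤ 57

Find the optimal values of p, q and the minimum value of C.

Corner points and C = 7p - 8q:
  (962/25, -176/25) → C = 8142/25
  (-56/11, -75/22) → C = -92/11
  (-191/29, -135/29) → C = -257/29
The feasible region is unbounded (it extends along (11, -3), (8, -3)), but C strictly increases along every unbounded feasible direction, so there is no improving ray and the minimum is attained at a vertex.

p = -191/29, q = -135/29, minimum C = -257/29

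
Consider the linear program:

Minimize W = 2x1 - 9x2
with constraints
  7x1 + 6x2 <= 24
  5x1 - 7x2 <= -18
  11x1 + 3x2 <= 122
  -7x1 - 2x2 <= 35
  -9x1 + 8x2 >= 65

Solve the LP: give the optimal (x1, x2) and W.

Corner points and W = 2x1 - 9x2:
  (-129/14, 59/4) → W = -4233/28
  (-9/5, 61/10) → W = -117/2
  (-205/37, 70/37) → W = -1040/37

x1 = -129/14, x2 = 59/4, minimum W = -4233/28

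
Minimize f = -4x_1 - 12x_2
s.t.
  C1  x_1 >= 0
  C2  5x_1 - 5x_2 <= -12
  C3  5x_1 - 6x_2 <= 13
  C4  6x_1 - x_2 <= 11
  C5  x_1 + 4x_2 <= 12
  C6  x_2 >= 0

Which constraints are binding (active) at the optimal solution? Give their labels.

C2 and C5

Extreme points and f = -4x_1 - 12x_2:
  (0, 12/5) → f = -144/5
  (0, 3) → f = -36
  (12/25, 72/25) → f = -912/25

The minimum is at (12/25, 72/25). Substituting into each constraint, equality holds for C2 and C5; the remaining constraints have slack.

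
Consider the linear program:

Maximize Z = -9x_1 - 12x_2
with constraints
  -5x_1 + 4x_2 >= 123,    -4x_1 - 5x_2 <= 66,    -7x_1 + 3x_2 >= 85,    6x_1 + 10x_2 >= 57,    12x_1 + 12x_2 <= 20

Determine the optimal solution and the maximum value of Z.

Feasible corners and Z = -9x_1 - 12x_2:
  (-501/37, 1023/74) → Z = -1629/37
  (-349/27, 394/27) → Z = -529/9
  (-189/2, 312/5) → Z = 1017/10
The feasible region is unbounded (it extends along (-5, 4), (-1, 1)), but Z strictly decreases along every unbounded feasible direction, so there is no improving ray and the maximum is attained at a vertex.

x_1 = -189/2, x_2 = 312/5, maximum Z = 1017/10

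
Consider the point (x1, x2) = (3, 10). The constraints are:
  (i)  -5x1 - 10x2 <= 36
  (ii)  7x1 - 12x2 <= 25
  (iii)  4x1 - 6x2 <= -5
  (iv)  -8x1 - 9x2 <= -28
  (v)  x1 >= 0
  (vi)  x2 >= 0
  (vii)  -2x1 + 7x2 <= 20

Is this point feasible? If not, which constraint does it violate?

Constraint (vii): -2x1 + 7x2 = 64, which is not ≤ 20. All other constraints are satisfied.

not feasible — violates (vii)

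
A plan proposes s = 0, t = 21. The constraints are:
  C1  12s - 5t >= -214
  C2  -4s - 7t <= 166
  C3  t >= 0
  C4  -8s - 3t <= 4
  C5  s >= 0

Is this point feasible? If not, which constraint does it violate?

C1: -105 ≥ -214 ✓
C2: -147 ≤ 166 ✓
C3: 21 ≥ 0 ✓
C4: -63 ≤ 4 ✓
C5: 0 ≥ 0 ✓

feasible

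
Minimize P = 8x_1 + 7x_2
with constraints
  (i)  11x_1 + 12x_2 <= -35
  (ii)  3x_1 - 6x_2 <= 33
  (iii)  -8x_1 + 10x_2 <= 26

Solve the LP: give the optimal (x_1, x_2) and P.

Feasible corners and P = 8x_1 + 7x_2:
  (31/17, -78/17) → P = -298/17
  (-331/103, 3/103) → P = -2627/103
  (-27, -19) → P = -349

The binding constraints are 3x_1 - 6x_2 = 33 and -8x_1 + 10x_2 = 26.
Solving simultaneously gives x_1 = -27, x_2 = -19.

x_1 = -27, x_2 = -19, minimum P = -349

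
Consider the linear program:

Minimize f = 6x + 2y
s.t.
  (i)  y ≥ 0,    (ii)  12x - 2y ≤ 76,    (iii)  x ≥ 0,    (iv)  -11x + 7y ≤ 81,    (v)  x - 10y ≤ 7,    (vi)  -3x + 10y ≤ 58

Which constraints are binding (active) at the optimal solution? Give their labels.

(i) and (iii)

Corner points and f = 6x + 2y:
  (19/3, 0) → f = 38
  (0, 0) → f = 0
  (146/19, 154/19) → f = 1184/19
  (0, 29/5) → f = 58/5

The minimum is at (0, 0). Substituting into each constraint, equality holds for (i) and (iii); the remaining constraints have slack.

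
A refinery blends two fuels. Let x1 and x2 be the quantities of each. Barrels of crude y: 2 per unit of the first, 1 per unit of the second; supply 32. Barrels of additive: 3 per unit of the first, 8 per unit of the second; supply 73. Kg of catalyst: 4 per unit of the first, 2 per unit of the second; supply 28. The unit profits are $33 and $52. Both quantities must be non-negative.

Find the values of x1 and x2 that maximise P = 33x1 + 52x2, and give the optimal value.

Vertices and P = 33x1 + 52x2:
  (0, 0) → P = 0
  (0, 73/8) → P = 949/2
  (7, 0) → P = 231
  (3, 8) → P = 515

x1 = 3, x2 = 8, maximum P = 515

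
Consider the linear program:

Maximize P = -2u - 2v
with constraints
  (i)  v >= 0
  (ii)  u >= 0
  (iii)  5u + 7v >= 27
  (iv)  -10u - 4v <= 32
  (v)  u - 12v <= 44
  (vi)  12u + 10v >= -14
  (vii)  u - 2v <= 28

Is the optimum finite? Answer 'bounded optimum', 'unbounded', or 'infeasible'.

bounded optimum

Extreme points and P = -2u - 2v:
  (27/5, 0) → P = -54/5
  (28, 0) → P = -56
  (0, 27/7) → P = -54/7
The feasible region has finitely many vertices and no improving ray; the maximum is -54/7 at (0, 27/7).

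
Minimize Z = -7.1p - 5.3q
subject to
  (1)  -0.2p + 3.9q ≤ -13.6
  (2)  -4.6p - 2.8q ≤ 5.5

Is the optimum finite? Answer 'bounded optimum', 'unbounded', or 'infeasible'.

unbounded

From the feasible point (1663/1850, -3183/925), moving in the direction (3.9, 0.2) keeps every constraint satisfied while Z decreases without bound.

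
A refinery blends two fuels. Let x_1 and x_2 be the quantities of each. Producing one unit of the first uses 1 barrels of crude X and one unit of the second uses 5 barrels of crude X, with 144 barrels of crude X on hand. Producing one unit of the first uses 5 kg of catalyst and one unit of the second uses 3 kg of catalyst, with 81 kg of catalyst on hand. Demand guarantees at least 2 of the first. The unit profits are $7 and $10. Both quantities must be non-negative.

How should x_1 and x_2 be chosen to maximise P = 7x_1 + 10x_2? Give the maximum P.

x_1 = 2, x_2 = 71/3, maximum P = 752/3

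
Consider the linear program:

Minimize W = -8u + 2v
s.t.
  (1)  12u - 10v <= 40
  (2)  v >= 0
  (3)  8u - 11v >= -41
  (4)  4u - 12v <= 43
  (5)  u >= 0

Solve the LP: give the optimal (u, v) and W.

Vertices and W = -8u + 2v:
  (10/3, 0) → W = -80/3
  (425/26, 203/13) → W = -1294/13
  (0, 0) → W = 0
  (0, 41/11) → W = 82/11

The binding constraints are 12u - 10v = 40 and 8u - 11v = -41.
Solving simultaneously gives u = 425/26, v = 203/13.

u = 425/26, v = 203/13, minimum W = -1294/13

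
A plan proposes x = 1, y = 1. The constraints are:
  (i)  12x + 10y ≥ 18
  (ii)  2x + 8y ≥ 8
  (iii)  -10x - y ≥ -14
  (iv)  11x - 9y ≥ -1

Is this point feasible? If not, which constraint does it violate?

feasible

(i): 22 ≥ 18 ✓
(ii): 10 ≥ 8 ✓
(iii): -11 ≥ -14 ✓
(iv): 2 ≥ -1 ✓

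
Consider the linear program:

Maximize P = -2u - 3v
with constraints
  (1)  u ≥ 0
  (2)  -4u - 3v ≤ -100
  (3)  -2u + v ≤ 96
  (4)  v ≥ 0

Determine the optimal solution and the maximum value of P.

u = 25, v = 0, maximum P = -50

Corner points and P = -2u - 3v:
  (0, 100/3) → P = -100
  (0, 96) → P = -288
  (25, 0) → P = -50
The feasible region is unbounded (it extends along (1, 2), (1, 0)), but P strictly decreases along every unbounded feasible direction, so there is no improving ray and the maximum is attained at a vertex.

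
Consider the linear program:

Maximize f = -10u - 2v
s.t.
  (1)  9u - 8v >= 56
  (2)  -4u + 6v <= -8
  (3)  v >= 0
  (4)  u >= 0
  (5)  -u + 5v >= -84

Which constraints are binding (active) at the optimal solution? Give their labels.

(1) and (3)

Corner points and f = -10u - 2v:
  (136/11, 76/11) → f = -1512/11
  (56/9, 0) → f = -560/9
  (84, 0) → f = -840
The feasible region is unbounded (it extends along (3, 2), (5, 1)), but f strictly decreases along every unbounded feasible direction, so there is no improving ray and the maximum is attained at a vertex.

The maximum is at (56/9, 0). Substituting into each constraint, equality holds for (1) and (3); the remaining constraints have slack.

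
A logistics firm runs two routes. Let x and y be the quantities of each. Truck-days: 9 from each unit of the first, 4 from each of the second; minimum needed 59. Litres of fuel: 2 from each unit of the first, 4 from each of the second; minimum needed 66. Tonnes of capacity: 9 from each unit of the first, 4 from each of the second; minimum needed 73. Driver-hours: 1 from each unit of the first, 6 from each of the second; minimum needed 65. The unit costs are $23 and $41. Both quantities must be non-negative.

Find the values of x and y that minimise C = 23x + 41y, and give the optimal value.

x = 1, y = 16, minimum C = 679

The feasible region is unbounded (it extends along (0, 1), (1, 0)), but C strictly increases along every unbounded feasible direction, so there is no improving ray and the minimum is attained at a vertex.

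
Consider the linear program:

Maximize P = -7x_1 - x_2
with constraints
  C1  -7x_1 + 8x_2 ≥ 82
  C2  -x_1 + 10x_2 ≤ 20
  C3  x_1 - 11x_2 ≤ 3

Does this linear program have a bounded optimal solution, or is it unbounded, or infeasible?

bounded optimum

Feasible corners and P = -7x_1 - x_2:
  (-330/31, 29/31) → P = 2281/31
  (-926/69, -103/69) → P = 2195/23
  (-250, -23) → P = 1773
The feasible region has finitely many vertices and no improving ray; the maximum is 1773 at (-250, -23).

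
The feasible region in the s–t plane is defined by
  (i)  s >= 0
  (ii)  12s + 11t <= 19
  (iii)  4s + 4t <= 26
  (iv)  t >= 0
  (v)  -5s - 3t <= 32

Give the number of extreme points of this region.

3

Intersecting each pair of boundary lines and keeping only the points that satisfy every inequality leaves:
  (0, 19/11)
  (0, 0)
  (19/12, 0)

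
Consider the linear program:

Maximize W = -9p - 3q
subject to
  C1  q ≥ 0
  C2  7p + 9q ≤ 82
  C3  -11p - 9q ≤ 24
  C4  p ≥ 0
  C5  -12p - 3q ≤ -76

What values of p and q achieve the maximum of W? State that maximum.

Feasible corners and W = -9p - 3q:
  (82/7, 0) → W = -738/7
  (19/3, 0) → W = -57
  (146/29, 452/87) → W = -1766/29

p = 19/3, q = 0, maximum W = -57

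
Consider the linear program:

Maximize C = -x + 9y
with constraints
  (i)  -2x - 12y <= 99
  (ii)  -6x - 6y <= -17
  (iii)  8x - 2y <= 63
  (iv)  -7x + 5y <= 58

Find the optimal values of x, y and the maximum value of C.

Extreme points and C = -x + 9y:
  (103/15, -121/30) → C = -259/6
  (-263/72, 467/72) → C = 2233/36
  (431/26, 905/26) → C = 3857/13

The optimum lies where 8x - 2y = 63 and -7x + 5y = 58.
Solving simultaneously gives x = 431/26, y = 905/26.

x = 431/26, y = 905/26, maximum C = 3857/13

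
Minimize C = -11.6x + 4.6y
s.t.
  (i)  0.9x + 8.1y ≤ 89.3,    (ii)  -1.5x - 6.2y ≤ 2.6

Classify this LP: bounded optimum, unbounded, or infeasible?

From the feasible point (-57472/657, 4543/219), moving in the direction (6.2, -1.5) keeps every constraint satisfied while C decreases without bound.

unbounded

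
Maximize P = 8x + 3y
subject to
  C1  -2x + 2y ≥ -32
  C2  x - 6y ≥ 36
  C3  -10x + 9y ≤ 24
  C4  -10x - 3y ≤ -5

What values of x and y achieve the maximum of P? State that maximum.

The binding constraints are -2x + 2y = -32 and x - 6y = 36.
Solving simultaneously gives x = 12, y = -4.

x = 12, y = -4, maximum P = 84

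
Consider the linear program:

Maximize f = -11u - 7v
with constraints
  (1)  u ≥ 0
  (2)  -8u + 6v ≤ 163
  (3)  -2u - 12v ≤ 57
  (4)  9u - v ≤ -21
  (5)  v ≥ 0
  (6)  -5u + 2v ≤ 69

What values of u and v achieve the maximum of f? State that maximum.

u = 0, v = 21, maximum f = -147

Extreme points and f = -11u - 7v:
  (0, 163/6) → f = -1141/6
  (0, 21) → f = -147
  (37/46, 1299/46) → f = -4750/23

The binding constraints are u = 0 and 9u - v = -21.
Solving simultaneously gives u = 0, v = 21.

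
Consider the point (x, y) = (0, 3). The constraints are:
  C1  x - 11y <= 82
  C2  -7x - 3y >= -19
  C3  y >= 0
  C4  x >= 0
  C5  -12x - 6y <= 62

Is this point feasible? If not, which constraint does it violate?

C1: -33 ≤ 82 ✓
C2: -9 ≥ -19 ✓
C3: 3 ≥ 0 ✓
C4: 0 ≥ 0 ✓
C5: -18 ≤ 62 ✓

feasible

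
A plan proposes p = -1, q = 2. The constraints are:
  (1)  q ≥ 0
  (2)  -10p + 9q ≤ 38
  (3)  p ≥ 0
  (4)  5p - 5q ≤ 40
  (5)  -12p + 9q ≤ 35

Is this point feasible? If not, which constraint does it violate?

not feasible — violates (3)

Constraint (3): p = -1, which is not ≥ 0. All other constraints are satisfied.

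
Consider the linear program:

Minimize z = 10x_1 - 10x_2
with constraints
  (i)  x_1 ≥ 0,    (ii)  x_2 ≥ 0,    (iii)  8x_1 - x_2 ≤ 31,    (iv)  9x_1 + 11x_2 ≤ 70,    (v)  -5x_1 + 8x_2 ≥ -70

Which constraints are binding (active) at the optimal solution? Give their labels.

(i) and (iv)

Feasible corners and z = 10x_1 - 10x_2:
  (0, 0) → z = 0
  (0, 70/11) → z = -700/11
  (31/8, 0) → z = 155/4
  (411/97, 281/97) → z = 1300/97

The minimum is at (0, 70/11). Substituting into each constraint, equality holds for (i) and (iv); the remaining constraints have slack.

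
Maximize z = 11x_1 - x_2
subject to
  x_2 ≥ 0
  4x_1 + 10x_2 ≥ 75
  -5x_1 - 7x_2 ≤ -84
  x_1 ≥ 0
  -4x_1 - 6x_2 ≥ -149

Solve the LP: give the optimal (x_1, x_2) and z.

Corner points and z = 11x_1 - x_2:
  (75/4, 0) → z = 825/4
  (149/4, 0) → z = 1639/4
  (315/22, 39/22) → z = 1713/11
  (0, 12) → z = -12
  (0, 149/6) → z = -149/6

x_1 = 149/4, x_2 = 0, maximum z = 1639/4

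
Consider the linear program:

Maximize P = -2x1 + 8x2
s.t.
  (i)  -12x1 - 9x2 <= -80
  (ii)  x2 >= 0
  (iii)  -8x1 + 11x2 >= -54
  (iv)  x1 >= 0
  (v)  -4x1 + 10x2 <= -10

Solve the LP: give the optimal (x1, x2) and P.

x1 = 215/18, x2 = 34/9, maximum P = 19/3

Feasible corners and P = -2x1 + 8x2:
  (20/3, 0) → P = -40/3
  (445/78, 50/39) → P = -15/13
  (27/4, 0) → P = -27/2
  (215/18, 34/9) → P = 19/3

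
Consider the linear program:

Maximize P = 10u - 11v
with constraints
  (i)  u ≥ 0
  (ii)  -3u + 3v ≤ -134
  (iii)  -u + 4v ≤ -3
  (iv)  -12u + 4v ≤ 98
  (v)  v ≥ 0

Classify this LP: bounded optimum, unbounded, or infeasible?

unbounded

From the feasible point (527/9, 125/9), moving in the direction (4, 1) keeps every constraint satisfied while P increases without bound.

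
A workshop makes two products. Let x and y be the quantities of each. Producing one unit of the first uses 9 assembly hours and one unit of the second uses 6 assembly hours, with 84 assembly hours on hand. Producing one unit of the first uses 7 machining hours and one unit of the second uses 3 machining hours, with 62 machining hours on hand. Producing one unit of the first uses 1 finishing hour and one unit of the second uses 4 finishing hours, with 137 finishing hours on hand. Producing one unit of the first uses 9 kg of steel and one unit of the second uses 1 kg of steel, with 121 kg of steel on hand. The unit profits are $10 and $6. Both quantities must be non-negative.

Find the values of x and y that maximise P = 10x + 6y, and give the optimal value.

The optimum lies where 9x + 6y = 84 and 7x + 3y = 62.
Solving simultaneously gives x = 8, y = 2.

x = 8, y = 2, maximum P = 92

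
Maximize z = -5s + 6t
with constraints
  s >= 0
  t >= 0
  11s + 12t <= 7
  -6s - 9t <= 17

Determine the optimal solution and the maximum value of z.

Vertices and z = -5s + 6t:
  (0, 0) → z = 0
  (0, 7/12) → z = 7/2
  (7/11, 0) → z = -35/11

The optimum lies where s = 0 and 11s + 12t = 7.
Solving simultaneously gives s = 0, t = 7/12.

s = 0, t = 7/12, maximum z = 7/2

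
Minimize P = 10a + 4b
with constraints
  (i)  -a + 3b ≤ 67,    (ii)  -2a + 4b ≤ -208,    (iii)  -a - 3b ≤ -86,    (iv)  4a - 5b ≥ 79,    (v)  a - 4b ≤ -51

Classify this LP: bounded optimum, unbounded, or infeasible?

Vertices and P = 10a + 4b:
  (446, 171) → P = 5144
  (259, 155/2) → P = 2900
The feasible region has finitely many vertices and no improving ray; the minimum is 2900 at (259, 155/2).

bounded optimum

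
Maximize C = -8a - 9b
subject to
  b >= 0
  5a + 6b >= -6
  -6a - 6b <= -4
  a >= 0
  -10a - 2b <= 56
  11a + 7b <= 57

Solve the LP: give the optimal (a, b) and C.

Corner points and C = -8a - 9b:
  (2/3, 0) → C = -16/3
  (57/11, 0) → C = -456/11
  (0, 2/3) → C = -6
  (0, 57/7) → C = -513/7

The binding constraints are b = 0 and -6a - 6b = -4.
Solving simultaneously gives a = 2/3, b = 0.

a = 2/3, b = 0, maximum C = -16/3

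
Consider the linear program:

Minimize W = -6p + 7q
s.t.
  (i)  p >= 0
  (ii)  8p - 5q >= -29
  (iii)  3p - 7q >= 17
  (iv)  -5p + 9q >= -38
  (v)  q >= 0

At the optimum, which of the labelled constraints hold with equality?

(iii) and (iv)

Feasible corners and W = -6p + 7q:
  (113/8, 29/8) → W = -475/8
  (17/3, 0) → W = -34
  (38/5, 0) → W = -228/5

The minimum is at (113/8, 29/8). Substituting into each constraint, equality holds for (iii) and (iv); the remaining constraints have slack.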